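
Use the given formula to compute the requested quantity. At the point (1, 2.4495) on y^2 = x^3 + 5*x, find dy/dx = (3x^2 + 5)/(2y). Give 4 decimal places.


Using implicit differentiation of y^2 = x^3 + 5*x:
2y * dy/dx = 3x^2 + 5
dy/dx = (3x^2 + 5)/(2y)
Numerator: 3*1^2 + 5 = 8
Denominator: 2*2.4495 = 4.899
dy/dx = 8/4.899 = 1.6330

1.6330


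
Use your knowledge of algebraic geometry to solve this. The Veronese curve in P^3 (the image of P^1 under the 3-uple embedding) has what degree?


The rational normal curve in P^3 is the image of P^1 under the 3-uple Veronese.
A general hyperplane in P^3 pulls back to a degree-3 form on P^1, which has 3 zeros,
so the curve meets a general hyperplane in 3 points. Degree = 3.

3


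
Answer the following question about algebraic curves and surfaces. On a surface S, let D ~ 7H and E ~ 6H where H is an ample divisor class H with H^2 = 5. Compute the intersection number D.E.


Using bilinearity of the intersection pairing on a surface S:
(aH).(bH) = ab * (H.H)
We have H^2 = 5.
D.E = (7H).(6H) = 7*6*5
= 42*5
= 210

210


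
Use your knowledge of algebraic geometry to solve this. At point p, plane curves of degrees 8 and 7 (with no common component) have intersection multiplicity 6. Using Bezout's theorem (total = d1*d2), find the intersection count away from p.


By Bezout's theorem, the total intersection number is d1 * d2.
Total = 8 * 7 = 56
Intersection multiplicity at p = 6
Remaining intersections = 56 - 6 = 50

50


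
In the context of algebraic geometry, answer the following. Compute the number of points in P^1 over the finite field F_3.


P^1(F_3) has (q^(n+1) - 1)/(q - 1) points.
= 3^1 + 3^0
= 3 + 1
= 4

4


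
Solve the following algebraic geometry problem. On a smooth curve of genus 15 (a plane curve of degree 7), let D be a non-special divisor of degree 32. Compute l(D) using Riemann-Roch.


First, compute the genus of a smooth plane curve of degree 7:
g = (d-1)(d-2)/2 = (7-1)(7-2)/2 = 15
For a non-special divisor D (i.e., h^1(D) = 0), Riemann-Roch gives:
l(D) = deg(D) - g + 1
Since deg(D) = 32 >= 2g - 1 = 29, D is non-special.
l(D) = 32 - 15 + 1 = 18

18


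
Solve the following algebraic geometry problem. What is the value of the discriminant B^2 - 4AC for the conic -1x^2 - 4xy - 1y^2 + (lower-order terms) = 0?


The discriminant of a conic Ax^2 + Bxy + Cy^2 + ... = 0 is B^2 - 4AC.
B^2 = (-4)^2 = 16
4AC = 4*(-1)*(-1) = 4
Discriminant = 16 - 4 = 12

12


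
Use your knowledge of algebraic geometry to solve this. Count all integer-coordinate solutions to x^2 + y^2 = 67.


Systematically check integer values of x where x^2 <= 67.
For each valid x, check if 67 - x^2 is a perfect square.
Total integer solutions found: 0

0


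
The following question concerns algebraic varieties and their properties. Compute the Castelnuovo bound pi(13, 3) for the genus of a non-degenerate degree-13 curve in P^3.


Castelnuovo's bound: write d - 1 = m(r-1) + epsilon with 0 <= epsilon < r-1.
d - 1 = 13 - 1 = 12
r - 1 = 3 - 1 = 2
12 = 6*2 + 0, so m = 6, epsilon = 0
pi(d, r) = m(m-1)(r-1)/2 + m*epsilon
= 6*5*2/2 + 6*0
= 60/2 + 0
= 30 + 0 = 30

30


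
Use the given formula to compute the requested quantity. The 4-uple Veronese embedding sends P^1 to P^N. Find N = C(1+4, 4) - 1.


The Veronese embedding v_d: P^n -> P^N maps each point to all
degree-d monomials in n+1 homogeneous coordinates.
N = C(n+d, d) - 1
N = C(1+4, 4) - 1
N = C(5, 4) - 1
C(5, 4) = 5
N = 5 - 1 = 4

4


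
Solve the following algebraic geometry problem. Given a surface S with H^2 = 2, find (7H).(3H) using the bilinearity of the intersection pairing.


Using bilinearity of the intersection pairing on a surface S:
(aH).(bH) = ab * (H.H)
We have H^2 = 2.
D.E = (7H).(3H) = 7*3*2
= 21*2
= 42

42


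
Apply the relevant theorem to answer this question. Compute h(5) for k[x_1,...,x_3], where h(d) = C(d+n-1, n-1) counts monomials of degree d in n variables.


The Hilbert function for the polynomial ring in 3 variables is:
h(d) = C(d+n-1, n-1)
h(5) = C(5+3-1, 3-1) = C(7, 2)
= 7! / (2! * 5!)
= 21

21


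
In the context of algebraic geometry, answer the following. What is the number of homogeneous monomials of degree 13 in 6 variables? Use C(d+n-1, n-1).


The number of degree-13 monomials in 6 variables is C(d+n-1, n-1).
= C(13+6-1, 6-1) = C(18, 5)
= 8568

8568


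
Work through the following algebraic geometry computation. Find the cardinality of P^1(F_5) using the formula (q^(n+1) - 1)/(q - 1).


P^1(F_5) has (q^(n+1) - 1)/(q - 1) points.
= 5^1 + 5^0
= 5 + 1
= 6

6


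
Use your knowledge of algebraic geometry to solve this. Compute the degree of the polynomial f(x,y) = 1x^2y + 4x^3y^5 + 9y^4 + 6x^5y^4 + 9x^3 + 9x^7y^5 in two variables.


Examine each term for its total degree (sum of exponents).
  Term '1x^2y' has total degree 2+1 = 3.
  Term '4x^3y^5' has total degree 3+5 = 8.
  Term '9y^4' has total degree 0+4 = 4.
  Term '6x^5y^4' has total degree 5+4 = 9.
  Term '9x^3' has total degree 3+0 = 3.
  Term '9x^7y^5' has total degree 7+5 = 12.
The maximum total degree among all terms is 12.

12


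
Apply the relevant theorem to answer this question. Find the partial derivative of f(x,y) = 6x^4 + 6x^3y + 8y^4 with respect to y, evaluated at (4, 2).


df/dy = 6*x^3 + 4*8*y^3
At (4,2): 6*4^3 + 4*8*2^3
= 384 + 256
= 640

640


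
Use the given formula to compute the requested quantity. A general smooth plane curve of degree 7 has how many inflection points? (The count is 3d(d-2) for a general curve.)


For a general smooth plane curve C of degree d, the inflection points are
the intersection of C with its Hessian curve, which has degree 3(d-2).
By Bezout, the total intersection number is d * 3(d-2) = 7 * 15 = 105.
For a general curve every flex is ordinary, so each contributes
multiplicity 1 to C·Hess(C), and the number of distinct inflection
points is 3d(d-2).
Inflection points = 3*7*(7-2) = 3*7*5 = 105

105


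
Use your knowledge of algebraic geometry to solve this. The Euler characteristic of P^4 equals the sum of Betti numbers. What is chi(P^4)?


The complex projective space P^4 has one cell in each even real dimension 0, 2, ..., 8.
The cohomology groups are H^{2k}(P^4) = Z for k = 0,...,4, and 0 otherwise.
Euler characteristic = sum of Betti numbers = 1 per even-dimensional cohomology group.
chi(P^4) = 4 + 1 = 5

5


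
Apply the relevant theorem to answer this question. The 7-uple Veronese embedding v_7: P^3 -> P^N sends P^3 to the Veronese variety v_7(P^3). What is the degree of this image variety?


The Veronese variety v_7(P^3) has degree d^r.
d^r = 7^3 = 343

343


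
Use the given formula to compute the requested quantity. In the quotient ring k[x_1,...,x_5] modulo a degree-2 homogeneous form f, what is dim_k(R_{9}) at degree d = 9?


For R = k[x_1,...,x_n]/(f) with f homogeneous of degree e:
The Hilbert series is (1 - t^e)/(1 - t)^n.
So h(d) = C(d+n-1, n-1) - C(d-e+n-1, n-1) for d >= e.
With n=5, e=2, d=9:
C(9+5-1, 5-1) = C(13, 4) = 715
C(9-2+5-1, 5-1) = C(11, 4) = 330
h(9) = 715 - 330 = 385

385


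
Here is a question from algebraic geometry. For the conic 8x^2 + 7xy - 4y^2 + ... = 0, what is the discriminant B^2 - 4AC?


The discriminant of a conic Ax^2 + Bxy + Cy^2 + ... = 0 is B^2 - 4AC.
B^2 = 7^2 = 49
4AC = 4*8*(-4) = -128
Discriminant = 49 + 128 = 177

177


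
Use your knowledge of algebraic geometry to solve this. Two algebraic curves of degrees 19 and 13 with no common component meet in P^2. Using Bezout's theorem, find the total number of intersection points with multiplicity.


Bezout's theorem states the intersection count equals the product of degrees.
Intersection count = 19 * 13 = 247

247


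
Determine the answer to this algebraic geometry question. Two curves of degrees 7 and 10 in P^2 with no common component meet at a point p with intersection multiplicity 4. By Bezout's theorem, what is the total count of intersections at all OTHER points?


By Bezout's theorem, the total intersection number is d1 * d2.
Total = 7 * 10 = 70
Intersection multiplicity at p = 4
Remaining intersections = 70 - 4 = 66

66


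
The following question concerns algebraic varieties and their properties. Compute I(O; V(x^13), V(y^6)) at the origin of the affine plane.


The intersection multiplicity of V(x^a) and V(y^b) at the origin is:
I(O; V(x^13), V(y^6)) = dim_k(k[x,y]/(x^13, y^6))
A basis for k[x,y]/(x^13, y^6) is the set of monomials x^i * y^j
where 0 <= i < 13 and 0 <= j < 6.
The number of such monomials is 13 * 6 = 78

78


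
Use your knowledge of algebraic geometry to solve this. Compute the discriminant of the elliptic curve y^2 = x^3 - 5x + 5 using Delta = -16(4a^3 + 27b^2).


Compute each component:
4a^3 = 4*(-5)^3 = 4*(-125) = -500
27b^2 = 27*5^2 = 27*25 = 675
4a^3 + 27b^2 = -500 + 675 = 175
Delta = -16*175 = -2800

-2800


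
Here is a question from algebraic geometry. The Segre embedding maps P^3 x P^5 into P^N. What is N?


The Segre embedding maps P^m x P^n into P^N via
all products of coordinates from each factor.
N = (m+1)(n+1) - 1
N = (3+1)(5+1) - 1
N = 4*6 - 1
N = 24 - 1 = 23

23


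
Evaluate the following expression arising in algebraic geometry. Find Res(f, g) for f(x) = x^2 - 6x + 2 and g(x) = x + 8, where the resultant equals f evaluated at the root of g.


For Res(f, x - c), we evaluate f at x = c.
f(-8) = (-8)^2 - 6*(-8) + 2
= 64 + 48 + 2
= 112 + 2 = 114
Res(f, g) = 114

114


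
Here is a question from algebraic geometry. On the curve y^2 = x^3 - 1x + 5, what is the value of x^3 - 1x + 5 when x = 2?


Compute x^3 - 1x + 5 at x = 2:
x^3 = 2^3 = 8
(-1)*x = (-1)*2 = -2
Sum: 8 - 2 + 5 = 11

11


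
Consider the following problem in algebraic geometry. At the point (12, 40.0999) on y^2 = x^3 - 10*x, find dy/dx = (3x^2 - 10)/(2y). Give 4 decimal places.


Using implicit differentiation of y^2 = x^3 - 10*x:
2y * dy/dx = 3x^2 - 10
dy/dx = (3x^2 - 10)/(2y)
Numerator: 3*12^2 - 10 = 422
Denominator: 2*40.0999 = 80.1998
dy/dx = 422/80.1998 = 5.2619

5.2619


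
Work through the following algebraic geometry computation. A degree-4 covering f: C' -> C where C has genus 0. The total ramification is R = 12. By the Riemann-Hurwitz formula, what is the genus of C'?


Riemann-Hurwitz formula: 2g' - 2 = d(2g - 2) + R
Given: d = 4, g = 0, R = 12
2g' - 2 = 4*(2*0 - 2) + 12
2g' - 2 = 4*(-2) + 12
2g' - 2 = -8 + 12 = 4
2g' = 6
g' = 3

3


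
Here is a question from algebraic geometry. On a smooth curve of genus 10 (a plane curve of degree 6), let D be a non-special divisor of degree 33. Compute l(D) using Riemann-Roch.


First, compute the genus of a smooth plane curve of degree 6:
g = (d-1)(d-2)/2 = (6-1)(6-2)/2 = 10
For a non-special divisor D (i.e., h^1(D) = 0), Riemann-Roch gives:
l(D) = deg(D) - g + 1
Since deg(D) = 33 >= 2g - 1 = 19, D is non-special.
l(D) = 33 - 10 + 1 = 24

24


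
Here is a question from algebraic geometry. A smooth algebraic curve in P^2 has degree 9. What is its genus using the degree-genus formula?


Using the genus formula for smooth plane curves:
g = (d-1)(d-2)/2
g = (9-1)(9-2)/2
g = 8*7/2
g = 56/2 = 28

28


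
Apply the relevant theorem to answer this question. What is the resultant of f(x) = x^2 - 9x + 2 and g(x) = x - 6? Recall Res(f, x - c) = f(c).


For Res(f, x - c), we evaluate f at x = c.
f(6) = 6^2 - 9*6 + 2
= 36 - 54 + 2
= -18 + 2 = -16
Res(f, g) = -16

-16


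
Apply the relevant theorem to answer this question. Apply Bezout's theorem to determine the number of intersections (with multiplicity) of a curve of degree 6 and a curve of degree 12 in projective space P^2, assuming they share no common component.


Bezout's theorem states the intersection count equals the product of degrees.
Intersection count = 6 * 12 = 72

72


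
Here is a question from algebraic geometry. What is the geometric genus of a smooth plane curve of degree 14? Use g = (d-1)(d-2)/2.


Using the genus formula for smooth plane curves:
g = (d-1)(d-2)/2
g = (14-1)(14-2)/2
g = 13*12/2
g = 156/2 = 78

78


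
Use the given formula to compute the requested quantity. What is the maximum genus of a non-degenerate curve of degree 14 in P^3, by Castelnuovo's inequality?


Castelnuovo's bound: write d - 1 = m(r-1) + epsilon with 0 <= epsilon < r-1.
d - 1 = 14 - 1 = 13
r - 1 = 3 - 1 = 2
13 = 6*2 + 1, so m = 6, epsilon = 1
pi(d, r) = m(m-1)(r-1)/2 + m*epsilon
= 6*5*2/2 + 6*1
= 60/2 + 6
= 30 + 6 = 36

36


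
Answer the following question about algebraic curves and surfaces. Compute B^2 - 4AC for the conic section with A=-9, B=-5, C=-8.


The discriminant of a conic Ax^2 + Bxy + Cy^2 + ... = 0 is B^2 - 4AC.
B^2 = (-5)^2 = 25
4AC = 4*(-9)*(-8) = 288
Discriminant = 25 - 288 = -263

-263


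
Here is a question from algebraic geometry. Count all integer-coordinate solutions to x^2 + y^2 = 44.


Systematically check integer values of x where x^2 <= 44.
For each valid x, check if 44 - x^2 is a perfect square.
Total integer solutions found: 0

0


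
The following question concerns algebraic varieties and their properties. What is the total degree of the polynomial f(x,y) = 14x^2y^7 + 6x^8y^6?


Examine each term for its total degree (sum of exponents).
  Term '14x^2y^7' has total degree 2+7 = 9.
  Term '6x^8y^6' has total degree 8+6 = 14.
The maximum total degree among all terms is 14.

14


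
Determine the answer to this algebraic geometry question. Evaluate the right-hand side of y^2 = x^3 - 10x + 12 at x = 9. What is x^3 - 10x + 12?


Compute x^3 - 10x + 12 at x = 9:
x^3 = 9^3 = 729
(-10)*x = (-10)*9 = -90
Sum: 729 - 90 + 12 = 651

651


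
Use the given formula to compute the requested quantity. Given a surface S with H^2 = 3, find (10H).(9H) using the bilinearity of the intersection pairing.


Using bilinearity of the intersection pairing on a surface S:
(aH).(bH) = ab * (H.H)
We have H^2 = 3.
D.E = (10H).(9H) = 10*9*3
= 90*3
= 270

270


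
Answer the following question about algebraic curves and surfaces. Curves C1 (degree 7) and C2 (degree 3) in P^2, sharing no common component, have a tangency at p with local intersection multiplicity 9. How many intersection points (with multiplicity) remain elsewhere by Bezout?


By Bezout's theorem, the total intersection number is d1 * d2.
Total = 7 * 3 = 21
Intersection multiplicity at p = 9
Remaining intersections = 21 - 9 = 12

12


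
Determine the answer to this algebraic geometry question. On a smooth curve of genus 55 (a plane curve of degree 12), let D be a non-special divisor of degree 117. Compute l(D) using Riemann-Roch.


First, compute the genus of a smooth plane curve of degree 12:
g = (d-1)(d-2)/2 = (12-1)(12-2)/2 = 55
For a non-special divisor D (i.e., h^1(D) = 0), Riemann-Roch gives:
l(D) = deg(D) - g + 1
Since deg(D) = 117 >= 2g - 1 = 109, D is non-special.
l(D) = 117 - 55 + 1 = 63

63


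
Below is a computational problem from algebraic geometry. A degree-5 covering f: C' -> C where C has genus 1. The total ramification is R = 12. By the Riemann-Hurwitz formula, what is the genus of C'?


Riemann-Hurwitz formula: 2g' - 2 = d(2g - 2) + R
Given: d = 5, g = 1, R = 12
2g' - 2 = 5*(2*1 - 2) + 12
2g' - 2 = 5*0 + 12
2g' - 2 = 0 + 12 = 12
2g' = 14
g' = 7

7


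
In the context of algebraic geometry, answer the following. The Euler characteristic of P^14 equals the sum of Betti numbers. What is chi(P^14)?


The complex projective space P^14 has one cell in each even real dimension 0, 2, ..., 28.
The cohomology groups are H^{2k}(P^14) = Z for k = 0,...,14, and 0 otherwise.
Euler characteristic = sum of Betti numbers = 1 per even-dimensional cohomology group.
chi(P^14) = 14 + 1 = 15

15


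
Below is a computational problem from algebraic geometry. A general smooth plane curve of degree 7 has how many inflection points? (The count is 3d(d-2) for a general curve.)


For a general smooth plane curve C of degree d, the inflection points are
the intersection of C with its Hessian curve, which has degree 3(d-2).
By Bezout, the total intersection number is d * 3(d-2) = 7 * 15 = 105.
For a general curve every flex is ordinary, so each contributes
multiplicity 1 to C·Hess(C), and the number of distinct inflection
points is 3d(d-2).
Inflection points = 3*7*(7-2) = 3*7*5 = 105

105


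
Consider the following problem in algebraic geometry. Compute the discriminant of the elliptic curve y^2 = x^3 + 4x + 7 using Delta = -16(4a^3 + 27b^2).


Compute each component:
4a^3 = 4*4^3 = 4*64 = 256
27b^2 = 27*7^2 = 27*49 = 1323
4a^3 + 27b^2 = 256 + 1323 = 1579
Delta = -16*1579 = -25264

-25264


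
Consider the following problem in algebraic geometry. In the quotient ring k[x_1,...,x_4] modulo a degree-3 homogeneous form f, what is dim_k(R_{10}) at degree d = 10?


For R = k[x_1,...,x_n]/(f) with f homogeneous of degree e:
The Hilbert series is (1 - t^e)/(1 - t)^n.
So h(d) = C(d+n-1, n-1) - C(d-e+n-1, n-1) for d >= e.
With n=4, e=3, d=10:
C(10+4-1, 4-1) = C(13, 3) = 286
C(10-3+4-1, 4-1) = C(10, 3) = 120
h(10) = 286 - 120 = 166

166


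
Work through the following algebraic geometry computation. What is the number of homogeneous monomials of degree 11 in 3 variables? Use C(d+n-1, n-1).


The number of degree-11 monomials in 3 variables is C(d+n-1, n-1).
= C(11+3-1, 3-1) = C(13, 2)
= 78

78


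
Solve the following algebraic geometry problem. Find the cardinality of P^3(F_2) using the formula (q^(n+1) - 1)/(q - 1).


P^3(F_2) has (q^(n+1) - 1)/(q - 1) points.
= 2^3 + 2^2 + 2^1 + 2^0
= 8 + 4 + 2 + 1
= 15

15


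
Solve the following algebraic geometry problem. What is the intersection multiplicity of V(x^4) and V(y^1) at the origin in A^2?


The intersection multiplicity of V(x^a) and V(y^b) at the origin is:
I(O; V(x^4), V(y^1)) = dim_k(k[x,y]/(x^4, y^1))
A basis for k[x,y]/(x^4, y^1) is the set of monomials x^i * y^j
where 0 <= i < 4 and 0 <= j < 1.
The number of such monomials is 4 * 1 = 4

4


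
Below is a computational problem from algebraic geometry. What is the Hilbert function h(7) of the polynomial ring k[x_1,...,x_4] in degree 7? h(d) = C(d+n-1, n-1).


The Hilbert function for the polynomial ring in 4 variables is:
h(d) = C(d+n-1, n-1)
h(7) = C(7+4-1, 4-1) = C(10, 3)
= 10! / (3! * 7!)
= 120

120


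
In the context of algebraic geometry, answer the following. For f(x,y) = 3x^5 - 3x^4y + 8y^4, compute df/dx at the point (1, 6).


df/dx = 5*3*x^4 + 4*(-3)*x^3*y
At (1,6): 5*3*1^4 + 4*(-3)*1^3*6
= 15 - 72
= -57

-57


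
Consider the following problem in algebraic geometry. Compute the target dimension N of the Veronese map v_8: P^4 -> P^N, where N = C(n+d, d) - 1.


The Veronese embedding v_d: P^n -> P^N maps each point to all
degree-d monomials in n+1 homogeneous coordinates.
N = C(n+d, d) - 1
N = C(4+8, 8) - 1
N = C(12, 8) - 1
C(12, 8) = 495
N = 495 - 1 = 494

494


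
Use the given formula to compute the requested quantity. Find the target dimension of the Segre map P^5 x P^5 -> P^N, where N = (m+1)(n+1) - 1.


The Segre embedding maps P^m x P^n into P^N via
all products of coordinates from each factor.
N = (m+1)(n+1) - 1
N = (5+1)(5+1) - 1
N = 6*6 - 1
N = 36 - 1 = 35

35


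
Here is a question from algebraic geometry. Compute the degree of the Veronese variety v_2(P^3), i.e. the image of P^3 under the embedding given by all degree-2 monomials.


The Veronese variety v_2(P^3) has degree d^r.
d^r = 2^3 = 8

8


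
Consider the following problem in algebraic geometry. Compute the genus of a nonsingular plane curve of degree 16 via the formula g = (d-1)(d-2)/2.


Using the genus formula for smooth plane curves:
g = (d-1)(d-2)/2
g = (16-1)(16-2)/2
g = 15*14/2
g = 210/2 = 105

105


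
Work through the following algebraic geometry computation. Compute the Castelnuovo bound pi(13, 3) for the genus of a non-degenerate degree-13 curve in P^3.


Castelnuovo's bound: write d - 1 = m(r-1) + epsilon with 0 <= epsilon < r-1.
d - 1 = 13 - 1 = 12
r - 1 = 3 - 1 = 2
12 = 6*2 + 0, so m = 6, epsilon = 0
pi(d, r) = m(m-1)(r-1)/2 + m*epsilon
= 6*5*2/2 + 6*0
= 60/2 + 0
= 30 + 0 = 30

30


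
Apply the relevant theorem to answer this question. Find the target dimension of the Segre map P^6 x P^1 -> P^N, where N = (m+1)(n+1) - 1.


The Segre embedding maps P^m x P^n into P^N via
all products of coordinates from each factor.
N = (m+1)(n+1) - 1
N = (6+1)(1+1) - 1
N = 7*2 - 1
N = 14 - 1 = 13

13


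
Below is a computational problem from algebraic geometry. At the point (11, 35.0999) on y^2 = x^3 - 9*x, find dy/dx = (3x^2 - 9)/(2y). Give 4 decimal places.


Using implicit differentiation of y^2 = x^3 - 9*x:
2y * dy/dx = 3x^2 - 9
dy/dx = (3x^2 - 9)/(2y)
Numerator: 3*11^2 - 9 = 354
Denominator: 2*35.0999 = 70.1998
dy/dx = 354/70.1998 = 5.0427

5.0427


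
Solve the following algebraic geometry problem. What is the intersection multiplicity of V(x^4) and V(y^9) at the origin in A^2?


The intersection multiplicity of V(x^a) and V(y^b) at the origin is:
I(O; V(x^4), V(y^9)) = dim_k(k[x,y]/(x^4, y^9))
A basis for k[x,y]/(x^4, y^9) is the set of monomials x^i * y^j
where 0 <= i < 4 and 0 <= j < 9.
The number of such monomials is 4 * 9 = 36

36


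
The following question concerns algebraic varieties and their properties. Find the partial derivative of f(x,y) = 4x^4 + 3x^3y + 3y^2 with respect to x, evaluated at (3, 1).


df/dx = 4*4*x^3 + 3*3*x^2*y
At (3,1): 4*4*3^3 + 3*3*3^2*1
= 432 + 81
= 513

513


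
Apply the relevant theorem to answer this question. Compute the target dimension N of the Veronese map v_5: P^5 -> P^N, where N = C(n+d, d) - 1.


The Veronese embedding v_d: P^n -> P^N maps each point to all
degree-d monomials in n+1 homogeneous coordinates.
N = C(n+d, d) - 1
N = C(5+5, 5) - 1
N = C(10, 5) - 1
C(10, 5) = 252
N = 252 - 1 = 251

251


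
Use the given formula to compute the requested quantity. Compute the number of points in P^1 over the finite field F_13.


P^1(F_13) has (q^(n+1) - 1)/(q - 1) points.
= 13^1 + 13^0
= 13 + 1
= 14

14


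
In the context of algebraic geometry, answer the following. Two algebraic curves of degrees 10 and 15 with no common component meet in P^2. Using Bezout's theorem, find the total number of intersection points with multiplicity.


Bezout's theorem states the intersection count equals the product of degrees.
Intersection count = 10 * 15 = 150

150


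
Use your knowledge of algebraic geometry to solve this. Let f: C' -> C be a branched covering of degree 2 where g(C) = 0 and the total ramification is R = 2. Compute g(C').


Riemann-Hurwitz formula: 2g' - 2 = d(2g - 2) + R
Given: d = 2, g = 0, R = 2
2g' - 2 = 2*(2*0 - 2) + 2
2g' - 2 = 2*(-2) + 2
2g' - 2 = -4 + 2 = -2
2g' = 0
g' = 0

0


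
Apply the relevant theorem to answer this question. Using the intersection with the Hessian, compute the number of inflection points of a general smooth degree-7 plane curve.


For a general smooth plane curve C of degree d, the inflection points are
the intersection of C with its Hessian curve, which has degree 3(d-2).
By Bezout, the total intersection number is d * 3(d-2) = 7 * 15 = 105.
For a general curve every flex is ordinary, so each contributes
multiplicity 1 to C·Hess(C), and the number of distinct inflection
points is 3d(d-2).
Inflection points = 3*7*(7-2) = 3*7*5 = 105

105


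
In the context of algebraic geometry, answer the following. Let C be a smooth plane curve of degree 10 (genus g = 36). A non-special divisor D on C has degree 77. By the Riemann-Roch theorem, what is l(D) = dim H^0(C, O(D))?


First, compute the genus of a smooth plane curve of degree 10:
g = (d-1)(d-2)/2 = (10-1)(10-2)/2 = 36
For a non-special divisor D (i.e., h^1(D) = 0), Riemann-Roch gives:
l(D) = deg(D) - g + 1
Since deg(D) = 77 >= 2g - 1 = 71, D is non-special.
l(D) = 77 - 36 + 1 = 42

42


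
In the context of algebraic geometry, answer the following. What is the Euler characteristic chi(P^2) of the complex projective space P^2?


The complex projective space P^2 has one cell in each even real dimension 0, 2, ..., 4.
The cohomology groups are H^{2k}(P^2) = Z for k = 0,...,2, and 0 otherwise.
Euler characteristic = sum of Betti numbers = 1 per even-dimensional cohomology group.
chi(P^2) = 2 + 1 = 3

3


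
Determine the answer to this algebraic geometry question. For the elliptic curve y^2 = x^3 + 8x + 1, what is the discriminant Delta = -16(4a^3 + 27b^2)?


Compute each component:
4a^3 = 4*8^3 = 4*512 = 2048
27b^2 = 27*1^2 = 27*1 = 27
4a^3 + 27b^2 = 2048 + 27 = 2075
Delta = -16*2075 = -33200

-33200


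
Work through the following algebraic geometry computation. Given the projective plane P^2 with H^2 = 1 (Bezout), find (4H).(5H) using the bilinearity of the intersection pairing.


Using bilinearity of the intersection pairing on the projective plane P^2:
(aH).(bH) = ab * (H.H)
We have H^2 = 1 (Bezout).
D.E = (4H).(5H) = 4*5*1
= 20*1
= 20

20


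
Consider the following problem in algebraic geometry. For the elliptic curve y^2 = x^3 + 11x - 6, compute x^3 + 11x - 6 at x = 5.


Compute x^3 + 11x - 6 at x = 5:
x^3 = 5^3 = 125
11*x = 11*5 = 55
Sum: 125 + 55 - 6 = 174

174


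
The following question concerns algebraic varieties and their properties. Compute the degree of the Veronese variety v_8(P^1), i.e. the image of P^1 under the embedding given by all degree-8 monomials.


The Veronese variety v_8(P^1) has degree d^r.
d^r = 8^1 = 8

8


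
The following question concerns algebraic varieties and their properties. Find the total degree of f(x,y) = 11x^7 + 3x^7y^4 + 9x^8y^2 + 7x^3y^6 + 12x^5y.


Examine each term for its total degree (sum of exponents).
  Term '11x^7' has total degree 7+0 = 7.
  Term '3x^7y^4' has total degree 7+4 = 11.
  Term '9x^8y^2' has total degree 8+2 = 10.
  Term '7x^3y^6' has total degree 3+6 = 9.
  Term '12x^5y' has total degree 5+1 = 6.
The maximum total degree among all terms is 11.

11


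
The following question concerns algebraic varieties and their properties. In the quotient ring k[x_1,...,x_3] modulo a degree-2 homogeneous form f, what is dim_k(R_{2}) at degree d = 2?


For R = k[x_1,...,x_n]/(f) with f homogeneous of degree e:
The Hilbert series is (1 - t^e)/(1 - t)^n.
So h(d) = C(d+n-1, n-1) - C(d-e+n-1, n-1) for d >= e.
With n=3, e=2, d=2:
C(2+3-1, 3-1) = C(4, 2) = 6
C(2-2+3-1, 3-1) = C(2, 2) = 1
h(2) = 6 - 1 = 5

5


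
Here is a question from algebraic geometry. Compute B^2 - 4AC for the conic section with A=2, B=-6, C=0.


The discriminant of a conic Ax^2 + Bxy + Cy^2 + ... = 0 is B^2 - 4AC.
B^2 = (-6)^2 = 36
4AC = 4*2*0 = 0
Discriminant = 36 + 0 = 36

36


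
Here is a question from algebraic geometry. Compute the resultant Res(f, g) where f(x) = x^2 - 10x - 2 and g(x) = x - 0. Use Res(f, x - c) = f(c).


For Res(f, x - c), we evaluate f at x = c.
f(0) = 0^2 - 10*0 - 2
= 0 + 0 - 2
= 0 - 2 = -2
Res(f, g) = -2

-2


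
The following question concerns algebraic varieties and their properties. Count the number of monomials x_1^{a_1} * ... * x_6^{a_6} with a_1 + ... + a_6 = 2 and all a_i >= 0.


The number of degree-2 monomials in 6 variables is C(d+n-1, n-1).
= C(2+6-1, 6-1) = C(7, 5)
= 21

21


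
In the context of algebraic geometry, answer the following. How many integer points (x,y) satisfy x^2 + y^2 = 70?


Systematically check integer values of x where x^2 <= 70.
For each valid x, check if 70 - x^2 is a perfect square.
Total integer solutions found: 0

0


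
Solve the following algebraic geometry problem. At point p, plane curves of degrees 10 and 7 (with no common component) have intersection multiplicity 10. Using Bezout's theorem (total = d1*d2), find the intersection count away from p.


By Bezout's theorem, the total intersection number is d1 * d2.
Total = 10 * 7 = 70
Intersection multiplicity at p = 10
Remaining intersections = 70 - 10 = 60

60


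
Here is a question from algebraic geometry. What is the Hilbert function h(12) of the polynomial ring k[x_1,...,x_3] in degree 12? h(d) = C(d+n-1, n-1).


The Hilbert function for the polynomial ring in 3 variables is:
h(d) = C(d+n-1, n-1)
h(12) = C(12+3-1, 3-1) = C(14, 2)
= 14! / (2! * 12!)
= 91

91


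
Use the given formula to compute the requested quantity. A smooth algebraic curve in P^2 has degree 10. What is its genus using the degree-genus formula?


Using the genus formula for smooth plane curves:
g = (d-1)(d-2)/2
g = (10-1)(10-2)/2
g = 9*8/2
g = 72/2 = 36

36


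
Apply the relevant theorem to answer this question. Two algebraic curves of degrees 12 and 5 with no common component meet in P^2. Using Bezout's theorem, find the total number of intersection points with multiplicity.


Bezout's theorem states the intersection count equals the product of degrees.
Intersection count = 12 * 5 = 60

60


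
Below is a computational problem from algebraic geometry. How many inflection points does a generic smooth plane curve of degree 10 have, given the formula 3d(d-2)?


For a general smooth plane curve C of degree d, the inflection points are
the intersection of C with its Hessian curve, which has degree 3(d-2).
By Bezout, the total intersection number is d * 3(d-2) = 10 * 24 = 240.
For a general curve every flex is ordinary, so each contributes
multiplicity 1 to C·Hess(C), and the number of distinct inflection
points is 3d(d-2).
Inflection points = 3*10*(10-2) = 3*10*8 = 240

240


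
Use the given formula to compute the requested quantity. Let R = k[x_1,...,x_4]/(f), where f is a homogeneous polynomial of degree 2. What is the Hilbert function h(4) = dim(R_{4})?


For R = k[x_1,...,x_n]/(f) with f homogeneous of degree e:
The Hilbert series is (1 - t^e)/(1 - t)^n.
So h(d) = C(d+n-1, n-1) - C(d-e+n-1, n-1) for d >= e.
With n=4, e=2, d=4:
C(4+4-1, 4-1) = C(7, 3) = 35
C(4-2+4-1, 4-1) = C(5, 3) = 10
h(4) = 35 - 10 = 25

25


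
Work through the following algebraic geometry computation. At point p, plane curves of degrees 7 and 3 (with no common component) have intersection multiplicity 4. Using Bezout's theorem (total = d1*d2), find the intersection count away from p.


By Bezout's theorem, the total intersection number is d1 * d2.
Total = 7 * 3 = 21
Intersection multiplicity at p = 4
Remaining intersections = 21 - 4 = 17

17


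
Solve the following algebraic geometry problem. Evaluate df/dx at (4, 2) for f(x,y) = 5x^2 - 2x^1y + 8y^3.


df/dx = 2*5*x^1 + 1*(-2)*x^0*y
At (4,2): 2*5*4^1 + 1*(-2)*4^0*2
= 40 - 4
= 36

36


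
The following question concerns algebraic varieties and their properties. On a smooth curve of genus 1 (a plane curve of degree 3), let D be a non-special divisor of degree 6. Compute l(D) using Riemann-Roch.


First, compute the genus of a smooth plane curve of degree 3:
g = (d-1)(d-2)/2 = (3-1)(3-2)/2 = 1
For a non-special divisor D (i.e., h^1(D) = 0), Riemann-Roch gives:
l(D) = deg(D) - g + 1
Since deg(D) = 6 >= 2g - 1 = 1, D is non-special.
l(D) = 6 - 1 + 1 = 6

6


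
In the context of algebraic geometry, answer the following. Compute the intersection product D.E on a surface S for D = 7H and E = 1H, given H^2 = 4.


Using bilinearity of the intersection pairing on a surface S:
(aH).(bH) = ab * (H.H)
We have H^2 = 4.
D.E = (7H).(1H) = 7*1*4
= 7*4
= 28

28


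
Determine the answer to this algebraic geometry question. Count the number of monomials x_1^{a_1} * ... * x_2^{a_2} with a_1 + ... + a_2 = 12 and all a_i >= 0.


The number of degree-12 monomials in 2 variables is C(d+n-1, n-1).
= C(12+2-1, 2-1) = C(13, 1)
= 13

13


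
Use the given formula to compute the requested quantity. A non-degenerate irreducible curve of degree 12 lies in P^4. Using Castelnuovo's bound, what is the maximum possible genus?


Castelnuovo's bound: write d - 1 = m(r-1) + epsilon with 0 <= epsilon < r-1.
d - 1 = 12 - 1 = 11
r - 1 = 4 - 1 = 3
11 = 3*3 + 2, so m = 3, epsilon = 2
pi(d, r) = m(m-1)(r-1)/2 + m*epsilon
= 3*2*3/2 + 3*2
= 18/2 + 6
= 9 + 6 = 15

15


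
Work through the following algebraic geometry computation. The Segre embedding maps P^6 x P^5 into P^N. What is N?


The Segre embedding maps P^m x P^n into P^N via
all products of coordinates from each factor.
N = (m+1)(n+1) - 1
N = (6+1)(5+1) - 1
N = 7*6 - 1
N = 42 - 1 = 41

41


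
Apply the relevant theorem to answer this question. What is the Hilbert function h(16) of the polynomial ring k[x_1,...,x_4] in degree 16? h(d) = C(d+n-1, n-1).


The Hilbert function for the polynomial ring in 4 variables is:
h(d) = C(d+n-1, n-1)
h(16) = C(16+4-1, 4-1) = C(19, 3)
= 19! / (3! * 16!)
= 969

969


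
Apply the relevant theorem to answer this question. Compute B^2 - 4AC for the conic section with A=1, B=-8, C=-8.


The discriminant of a conic Ax^2 + Bxy + Cy^2 + ... = 0 is B^2 - 4AC.
B^2 = (-8)^2 = 64
4AC = 4*1*(-8) = -32
Discriminant = 64 + 32 = 96

96


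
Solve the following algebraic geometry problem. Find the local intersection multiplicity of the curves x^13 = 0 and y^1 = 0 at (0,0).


The intersection multiplicity of V(x^a) and V(y^b) at the origin is:
I(O; V(x^13), V(y^1)) = dim_k(k[x,y]/(x^13, y^1))
A basis for k[x,y]/(x^13, y^1) is the set of monomials x^i * y^j
where 0 <= i < 13 and 0 <= j < 1.
The number of such monomials is 13 * 1 = 13

13


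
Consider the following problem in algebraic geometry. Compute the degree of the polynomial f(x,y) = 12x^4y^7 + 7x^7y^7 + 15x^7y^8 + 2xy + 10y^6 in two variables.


Examine each term for its total degree (sum of exponents).
  Term '12x^4y^7' has total degree 4+7 = 11.
  Term '7x^7y^7' has total degree 7+7 = 14.
  Term '15x^7y^8' has total degree 7+8 = 15.
  Term '2xy' has total degree 1+1 = 2.
  Term '10y^6' has total degree 0+6 = 6.
The maximum total degree among all terms is 15.

15


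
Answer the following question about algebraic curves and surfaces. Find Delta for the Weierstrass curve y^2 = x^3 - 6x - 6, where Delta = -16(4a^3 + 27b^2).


Compute each component:
4a^3 = 4*(-6)^3 = 4*(-216) = -864
27b^2 = 27*(-6)^2 = 27*36 = 972
4a^3 + 27b^2 = -864 + 972 = 108
Delta = -16*108 = -1728

-1728


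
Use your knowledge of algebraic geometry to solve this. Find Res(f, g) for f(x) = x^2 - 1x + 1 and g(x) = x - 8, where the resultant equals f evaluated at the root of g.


For Res(f, x - c), we evaluate f at x = c.
f(8) = 8^2 - 1*8 + 1
= 64 - 8 + 1
= 56 + 1 = 57
Res(f, g) = 57

57


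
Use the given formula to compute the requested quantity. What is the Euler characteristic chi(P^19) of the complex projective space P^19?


The complex projective space P^19 has one cell in each even real dimension 0, 2, ..., 38.
The cohomology groups are H^{2k}(P^19) = Z for k = 0,...,19, and 0 otherwise.
Euler characteristic = sum of Betti numbers = 1 per even-dimensional cohomology group.
chi(P^19) = 19 + 1 = 20

20


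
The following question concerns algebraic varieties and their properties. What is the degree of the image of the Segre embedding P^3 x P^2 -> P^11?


The degree of the Segre variety P^3 x P^2 is C(m+n, m).
= C(5, 3)
= 10

10


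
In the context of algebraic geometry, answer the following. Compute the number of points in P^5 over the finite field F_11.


P^5(F_11) has (q^(n+1) - 1)/(q - 1) points.
= 11^5 + 11^4 + 11^3 + 11^2 + 11^1 + 11^0
= 161051 + 14641 + 1331 + 121 + 11 + 1
= 177156

177156


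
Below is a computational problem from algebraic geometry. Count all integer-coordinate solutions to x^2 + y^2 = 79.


Systematically check integer values of x where x^2 <= 79.
For each valid x, check if 79 - x^2 is a perfect square.
Total integer solutions found: 0

0


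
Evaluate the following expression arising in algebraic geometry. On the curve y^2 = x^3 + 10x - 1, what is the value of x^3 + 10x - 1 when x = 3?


Compute x^3 + 10x - 1 at x = 3:
x^3 = 3^3 = 27
10*x = 10*3 = 30
Sum: 27 + 30 - 1 = 56

56


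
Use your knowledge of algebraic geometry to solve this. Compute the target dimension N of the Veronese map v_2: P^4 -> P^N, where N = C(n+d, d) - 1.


The Veronese embedding v_d: P^n -> P^N maps each point to all
degree-d monomials in n+1 homogeneous coordinates.
N = C(n+d, d) - 1
N = C(4+2, 2) - 1
N = C(6, 2) - 1
C(6, 2) = 15
N = 15 - 1 = 14

14


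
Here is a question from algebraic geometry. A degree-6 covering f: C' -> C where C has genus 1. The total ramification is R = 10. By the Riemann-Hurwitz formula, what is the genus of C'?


Riemann-Hurwitz formula: 2g' - 2 = d(2g - 2) + R
Given: d = 6, g = 1, R = 10
2g' - 2 = 6*(2*1 - 2) + 10
2g' - 2 = 6*0 + 10
2g' - 2 = 0 + 10 = 10
2g' = 12
g' = 6

6


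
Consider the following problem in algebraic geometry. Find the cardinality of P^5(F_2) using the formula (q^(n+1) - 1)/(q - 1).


P^5(F_2) has (q^(n+1) - 1)/(q - 1) points.
= 2^5 + 2^4 + 2^3 + 2^2 + 2^1 + 2^0
= 32 + 16 + 8 + 4 + 2 + 1
= 63

63


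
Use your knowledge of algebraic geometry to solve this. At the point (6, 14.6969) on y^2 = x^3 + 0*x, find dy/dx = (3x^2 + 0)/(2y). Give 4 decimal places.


Using implicit differentiation of y^2 = x^3 + 0*x:
2y * dy/dx = 3x^2 + 0
dy/dx = (3x^2 + 0)/(2y)
Numerator: 3*6^2 + 0 = 108
Denominator: 2*14.6969 = 29.3938
dy/dx = 108/29.3938 = 3.6742

3.6742


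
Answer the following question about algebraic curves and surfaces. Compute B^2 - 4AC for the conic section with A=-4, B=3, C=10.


The discriminant of a conic Ax^2 + Bxy + Cy^2 + ... = 0 is B^2 - 4AC.
B^2 = 3^2 = 9
4AC = 4*(-4)*10 = -160
Discriminant = 9 + 160 = 169

169


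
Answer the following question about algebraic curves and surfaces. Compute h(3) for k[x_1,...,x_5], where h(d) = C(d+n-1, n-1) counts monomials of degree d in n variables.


The Hilbert function for the polynomial ring in 5 variables is:
h(d) = C(d+n-1, n-1)
h(3) = C(3+5-1, 5-1) = C(7, 4)
= 7! / (4! * 3!)
= 35

35


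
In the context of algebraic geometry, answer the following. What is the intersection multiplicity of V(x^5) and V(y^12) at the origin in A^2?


The intersection multiplicity of V(x^a) and V(y^b) at the origin is:
I(O; V(x^5), V(y^12)) = dim_k(k[x,y]/(x^5, y^12))
A basis for k[x,y]/(x^5, y^12) is the set of monomials x^i * y^j
where 0 <= i < 5 and 0 <= j < 12.
The number of such monomials is 5 * 12 = 60

60


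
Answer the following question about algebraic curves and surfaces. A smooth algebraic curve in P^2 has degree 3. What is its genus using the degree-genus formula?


Using the genus formula for smooth plane curves:
g = (d-1)(d-2)/2
g = (3-1)(3-2)/2
g = 2*1/2
g = 2/2 = 1

1


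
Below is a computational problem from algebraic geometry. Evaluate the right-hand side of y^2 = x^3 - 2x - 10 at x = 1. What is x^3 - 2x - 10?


Compute x^3 - 2x - 10 at x = 1:
x^3 = 1^3 = 1
(-2)*x = (-2)*1 = -2
Sum: 1 - 2 - 10 = -11

-11


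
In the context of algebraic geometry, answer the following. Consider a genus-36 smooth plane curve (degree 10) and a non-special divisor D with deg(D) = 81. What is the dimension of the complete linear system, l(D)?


First, compute the genus of a smooth plane curve of degree 10:
g = (d-1)(d-2)/2 = (10-1)(10-2)/2 = 36
For a non-special divisor D (i.e., h^1(D) = 0), Riemann-Roch gives:
l(D) = deg(D) - g + 1
Since deg(D) = 81 >= 2g - 1 = 71, D is non-special.
l(D) = 81 - 36 + 1 = 46

46


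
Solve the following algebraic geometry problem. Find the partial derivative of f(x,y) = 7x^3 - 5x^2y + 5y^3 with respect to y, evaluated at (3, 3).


df/dy = (-5)*x^2 + 3*5*y^2
At (3,3): (-5)*3^2 + 3*5*3^2
= -45 + 135
= 90

90


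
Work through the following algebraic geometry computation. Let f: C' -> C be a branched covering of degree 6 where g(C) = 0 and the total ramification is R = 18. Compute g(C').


Riemann-Hurwitz formula: 2g' - 2 = d(2g - 2) + R
Given: d = 6, g = 0, R = 18
2g' - 2 = 6*(2*0 - 2) + 18
2g' - 2 = 6*(-2) + 18
2g' - 2 = -12 + 18 = 6
2g' = 8
g' = 4

4


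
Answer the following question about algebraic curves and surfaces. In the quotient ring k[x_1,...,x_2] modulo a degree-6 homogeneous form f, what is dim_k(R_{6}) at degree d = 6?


For R = k[x_1,...,x_n]/(f) with f homogeneous of degree e:
The Hilbert series is (1 - t^e)/(1 - t)^n.
So h(d) = C(d+n-1, n-1) - C(d-e+n-1, n-1) for d >= e.
With n=2, e=6, d=6:
C(6+2-1, 2-1) = C(7, 1) = 7
C(6-6+2-1, 2-1) = C(1, 1) = 1
h(6) = 7 - 1 = 6

6
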